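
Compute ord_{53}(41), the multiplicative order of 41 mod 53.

The order of 41 must divide φ(53) = 53 − 1 = 52 = 2^2 · 13.
Divisors of 52: 1, 2, 4, 13, 26, 52.
Compute 41^d (mod 53) for the divisors d until we hit 1:
41^1 ≡ 41 (mod 53)
41^2 ≡ 38 (mod 53)
41^4 ≡ 13 (mod 53)
41^13 ≡ 30 (mod 53)
41^26 ≡ 52 (mod 53)
41^52 ≡ 1 (mod 53) ✓
Hence ord(41) = 52.

52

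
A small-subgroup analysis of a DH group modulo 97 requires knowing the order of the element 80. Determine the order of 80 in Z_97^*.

The order of 80 must divide φ(97) = 97 − 1 = 96 = 2^5 · 3.
Divisors of 96: 1, 2, 3, 4, 6, 8, 12, 16, 24, 32, 48, 96.
Compute 80^d (mod 97) for the divisors d until we hit 1:
80^1 ≡ 80
80^2 ≡ 95
80^3 ≡ 34
80^4 ≡ 4
80^6 ≡ 89
80^8 ≡ 16
80^12 ≡ 64
80^16 ≡ 62
80^24 ≡ 22
80^32 ≡ 61
80^48 ≡ 96
80^96 ≡ 1
So ord_97(80) = 96.

96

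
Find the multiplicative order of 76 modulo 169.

156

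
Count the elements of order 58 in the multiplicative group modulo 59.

28

φ(59) = 59 − 1 = 58 = 2 · 29.
(Z/59Z)^× is cyclic (|G| = 58); a cyclic group of order m has exactly φ(d) elements of each order d | m, and none otherwise.
58 = 2 · 29 divides 58, and φ(58) = 28.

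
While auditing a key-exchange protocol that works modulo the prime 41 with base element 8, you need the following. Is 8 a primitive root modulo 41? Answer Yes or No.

φ(41) = 41 − 1 = 40 = 2^3 · 5.
8 is a primitive root mod 41 iff 8^(φ(41)/q) ≢ 1 for every prime q | φ(41), i.e. q ∈ {2, 5}.
8^20 ≡ 1 (mod 41)  [q = 2: ≡ 1 ✗]
8^8 ≡ 16 (mod 41)  [q = 5: ≢ 1 ✓]
8^20 ≡ 1 shows ord(8) | 20, strictly less than φ(41); not a primitive root.

No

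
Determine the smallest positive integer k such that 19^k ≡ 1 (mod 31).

15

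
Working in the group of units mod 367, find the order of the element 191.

183

By Lagrange's theorem, ord_367(191) divides φ(367) = 367 − 1 = 366 = 2 · 3 · 61.
Divisors of 366: 1, 2, 3, 6, 61, 122, 183, 366.
Check 191^d mod 367 for each divisor in increasing order:
191^1 ≡ 191
191^2 ≡ 148
191^3 ≡ 9
191^6 ≡ 81
191^61 ≡ 283
191^122 ≡ 83
191^183 ≡ 1
Therefore the multiplicative order of 191 modulo 367 is 183.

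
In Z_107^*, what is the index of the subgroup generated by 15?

1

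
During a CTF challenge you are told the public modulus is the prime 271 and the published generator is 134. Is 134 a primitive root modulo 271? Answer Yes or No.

φ(271) = 271 − 1 = 270 = 2 · 3^3 · 5.
An element g generates (Z/271Z)^× iff g^(270/q) ≢ 1 (mod 271) for each prime q ∈ {2, 3, 5}.
134^135 ≡ 1 (mod 271)  [q = 2: ≡ 1 ✗]
134^90 ≡ 28 (mod 271)  [q = 3: ≢ 1 ✓]
134^54 ≡ 187 (mod 271)  [q = 5: ≢ 1 ✓]
Since 134^135 ≡ 1, the order of 134 divides 135 < 270, so 134 is not a primitive root.

No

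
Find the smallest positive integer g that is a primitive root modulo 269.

φ(269) = 269 − 1 = 268 = 2^2 · 67.
Test candidates g = 2, 3, … against the prime factors q ∈ {2, 67} of φ(269): g is a generator iff g^(268/q) ≢ 1 for every such q.
g = 2: 2^134 ≡ 268; 2^4 ≡ 16 — none is 1, so 2 is a primitive root.
Hence the least primitive root of 269 is 2.

2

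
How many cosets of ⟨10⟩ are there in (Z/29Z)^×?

ord(10) | φ(29) = 29 − 1 = 28 = 2^2 · 7.
Divisors of 28: 1, 2, 4, 7, 14, 28.
Check 10^d mod 29 for each divisor in increasing order:
10^1 ≡ 10 (mod 29)
10^2 ≡ 13 (mod 29)
10^4 ≡ 24 (mod 29)
10^7 ≡ 17 (mod 29)
10^14 ≡ 28 (mod 29)
10^28 ≡ 1 (mod 29) ✓
The order of 10 is 28, so the subgroup it generates has 28 elements.
[(Z/29Z)^× : ⟨10⟩] = 28/28 = 1.

1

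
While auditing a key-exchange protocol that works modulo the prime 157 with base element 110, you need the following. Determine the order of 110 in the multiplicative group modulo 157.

78

The order of 110 must divide φ(157) = 157 − 1 = 156 = 2^2 · 3 · 13.
Divisors of 156: 1, 2, 3, 4, 6, 12, 13, 26, 39, 52, 78, 156.
Check 110^d mod 157 for each divisor in increasing order:
110^1 ≡ 110
110^2 ≡ 11
110^3 ≡ 111
110^4 ≡ 121
110^6 ≡ 75
110^12 ≡ 130
110^13 ≡ 13
110^26 ≡ 12
110^39 ≡ 156
110^52 ≡ 144
110^78 ≡ 1
The smallest such exponent is 78, so the order of 110 is 78.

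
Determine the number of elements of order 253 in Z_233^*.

0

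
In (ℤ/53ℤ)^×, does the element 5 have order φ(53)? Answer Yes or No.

Yes

φ(53) = 53 − 1 = 52 = 2^2 · 13.
Test 5^(52/q) mod 53 for each prime factor q of 52:
5^26 ≡ 52 (mod 53)  [q = 2: ≢ 1 ✓]
5^4 ≡ 42 (mod 53)  [q = 13: ≢ 1 ✓]
Every test exponent gives a nontrivial residue, hence 5 generates the full group.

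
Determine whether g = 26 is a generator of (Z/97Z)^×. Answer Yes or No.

φ(97) = 97 − 1 = 96 = 2^5 · 3.
Test 26^(96/q) mod 97 for each prime factor q of 96:
26^48 ≡ 96 (mod 97)  [q = 2: ≢ 1 ✓]
26^32 ≡ 61 (mod 97)  [q = 3: ≢ 1 ✓]
Every test exponent gives a nontrivial residue, hence 26 generates the full group.

Yes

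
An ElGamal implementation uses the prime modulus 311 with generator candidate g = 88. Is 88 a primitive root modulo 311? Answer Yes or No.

Yes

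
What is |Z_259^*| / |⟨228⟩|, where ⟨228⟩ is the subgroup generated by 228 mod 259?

18

The order of 228 must divide φ(259) = φ(7·37) = (7−1)·(37−1) = 6·36 = 216 = 2^3 · 3^3.
Divisors of 216: 1, 2, 3, 4, 6, 8, 9, 12, 18, 24, 27, 36, 54, 72, 108, 216.
Compute 228^d (mod 259) for the divisors d until we hit 1:
228^1 ≡ 228 (mod 259)
228^2 ≡ 184 (mod 259)
228^3 ≡ 253 (mod 259)
228^4 ≡ 186 (mod 259)
228^6 ≡ 36 (mod 259)
228^8 ≡ 149 (mod 259)
228^9 ≡ 43 (mod 259)
228^12 ≡ 1 (mod 259) ✓
The order of 228 is 12, so the subgroup it generates has 12 elements.
Index = |(Z/259Z)^×| / |⟨228⟩| = 216 / 12 = 18.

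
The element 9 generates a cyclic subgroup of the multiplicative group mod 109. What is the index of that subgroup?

The order of 9 must divide φ(109) = 109 − 1 = 108 = 2^2 · 3^3.
Divisors of 108: 1, 2, 3, 4, 6, 9, 12, 18, 27, 36, 54, 108.
Compute 9^d (mod 109) for the divisors d until we hit 1:
9^1 ≡ 9 (mod 109)
9^2 ≡ 81 (mod 109)
9^3 ≡ 75 (mod 109)
9^4 ≡ 21 (mod 109)
9^6 ≡ 66 (mod 109)
9^9 ≡ 45 (mod 109)
9^12 ≡ 105 (mod 109)
9^18 ≡ 63 (mod 109)
9^27 ≡ 1 (mod 109) ✓
The order of 9 is 27, so the subgroup it generates has 27 elements.
The index is φ(109) / ord(9) = 108 / 27 = 4.

4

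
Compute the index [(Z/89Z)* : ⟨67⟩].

ord(67) | φ(89) = 89 − 1 = 88 = 2^3 · 11.
Divisors of 88: 1, 2, 4, 8, 11, 22, 44, 88.
Test each divisor d:
67^1 ≡ 67
67^2 ≡ 39
67^4 ≡ 8
67^8 ≡ 64
67^11 ≡ 1
The order of 67 is 11, so the subgroup it generates has 11 elements.
Index = |(Z/89Z)^×| / |⟨67⟩| = 88 / 11 = 8.

8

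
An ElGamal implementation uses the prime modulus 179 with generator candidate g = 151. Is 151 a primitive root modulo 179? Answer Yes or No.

No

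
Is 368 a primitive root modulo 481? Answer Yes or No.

481 = 13 · 37 is a product of two distinct odd primes, so (Z/481Z)^× ≅ (Z/13Z)^× × (Z/37Z)^× is not cyclic.
No primitive root modulo 481 exists; in particular 368 is not one.

No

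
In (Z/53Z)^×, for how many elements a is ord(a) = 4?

2

φ(53) = 53 − 1 = 52 = 2^2 · 13.
In a cyclic group of order 52, there are φ(d) elements of order d for each divisor d of 52, and zero for non-divisors.
4 = 2^2 divides 52, and φ(4) = 2.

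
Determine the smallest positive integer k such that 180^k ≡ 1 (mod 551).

126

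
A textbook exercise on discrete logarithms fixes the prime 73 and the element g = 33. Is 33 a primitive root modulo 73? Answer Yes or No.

φ(73) = 73 − 1 = 72 = 2^3 · 3^2.
An element g generates (Z/73Z)^× iff g^(72/q) ≢ 1 (mod 73) for each prime q ∈ {2, 3}.
33^36 ≡ 72 (mod 73)  [q = 2: ≢ 1 ✓]
33^24 ≡ 8 (mod 73)  [q = 3: ≢ 1 ✓]
None equal 1, so ord_73(33) = 72: 33 is a primitive root.

Yes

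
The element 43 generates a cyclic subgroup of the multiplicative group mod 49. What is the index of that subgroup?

6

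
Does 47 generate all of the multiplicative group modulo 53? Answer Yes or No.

φ(53) = 53 − 1 = 52 = 2^2 · 13.
47 is a primitive root mod 53 iff 47^(φ(53)/q) ≢ 1 for every prime q | φ(53), i.e. q ∈ {2, 13}.
47^26 ≡ 1 (mod 53)  [q = 2: ≡ 1 ✗]
47^4 ≡ 24 (mod 53)  [q = 13: ≢ 1 ✓]
The check at q = 2 fails, so 47 generates a proper subgroup.

No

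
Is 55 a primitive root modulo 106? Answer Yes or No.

Yes

φ(106) = φ(2)·φ(53) = 1·52 = 52 = 2^2 · 13.
Test 55^(52/q) mod 106 for each prime factor q of 52:
55^26 ≡ 105 (mod 106)  [q = 2: ≢ 1 ✓]
55^4 ≡ 69 (mod 106)  [q = 13: ≢ 1 ✓]
None equal 1, so ord_106(55) = 52: 55 is a primitive root.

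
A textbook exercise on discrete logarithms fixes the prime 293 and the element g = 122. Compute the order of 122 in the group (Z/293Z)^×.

ord(122) | φ(293) = 293 − 1 = 292 = 2^2 · 73.
Divisors of 292: 1, 2, 4, 73, 146, 292.
Check 122^d mod 293 for each divisor in increasing order:
122^1 ≡ 122
122^2 ≡ 234
122^4 ≡ 258
122^73 ≡ 155
122^146 ≡ 292
122^292 ≡ 1
The smallest such exponent is 292, so the order of 122 is 292.

292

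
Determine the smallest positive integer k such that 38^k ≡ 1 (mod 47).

46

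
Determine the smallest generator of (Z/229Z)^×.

φ(229) = 229 − 1 = 228 = 2^2 · 3 · 19.
g is a primitive root iff g^(228/q) ≢ 1 (mod 229) for each prime q ∈ {2, 3, 19}.
g = 2: 2^114 ≡ 228; 2^76 ≡ 1 — hits 1, so not a primitive root.
g = 3: 3^114 ≡ 1 — hits 1, so not a primitive root.
g = 4: 4^114 ≡ 1 — hits 1, so not a primitive root.
g = 5: 5^114 ≡ 1 — hits 1, so not a primitive root.
g = 6: 6^114 ≡ 228; 6^76 ≡ 134; 6^12 ≡ 165 — none is 1, so 6 is a primitive root.
Hence the least primitive root of 229 is 6.

6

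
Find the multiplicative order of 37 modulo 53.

26

Since 37 ∈ (Z/53Z)^×, its order divides φ(53) = 53 − 1 = 52 = 2^2 · 13.
Divisors of 52: 1, 2, 4, 13, 26, 52.
Test each divisor d:
37^1 ≡ 37
37^2 ≡ 44
37^4 ≡ 28
37^13 ≡ 52
37^26 ≡ 1
Therefore the multiplicative order of 37 modulo 53 is 26.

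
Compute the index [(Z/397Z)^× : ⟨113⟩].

ord(113) | φ(397) = 397 − 1 = 396 = 2^2 · 3^2 · 11.
Divisors of 396: 1, 2, 3, 4, 6, 9, 11, 12, 18, 22, 33, 36, 44, 66, 99, 132, 198, 396.
Test each divisor d:
113^1 ≡ 113
113^2 ≡ 65
113^3 ≡ 199
113^4 ≡ 255
113^6 ≡ 298
113^9 ≡ 149
113^11 ≡ 157
113^12 ≡ 273
113^18 ≡ 366
113^22 ≡ 35
113^33 ≡ 334
113^36 ≡ 167
113^44 ≡ 34
113^66 ≡ 396
113^99 ≡ 63
113^132 ≡ 1
So ord_397(113) = 132, hence |⟨113⟩| = 132.
[(Z/397Z)^× : ⟨113⟩] = 396/132 = 3.

3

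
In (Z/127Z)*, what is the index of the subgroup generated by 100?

6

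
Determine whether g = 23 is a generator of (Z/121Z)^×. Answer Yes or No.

No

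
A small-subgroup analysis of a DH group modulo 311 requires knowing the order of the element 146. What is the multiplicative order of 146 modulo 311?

31

ord(146) | φ(311) = 311 − 1 = 310 = 2 · 5 · 31.
Divisors of 310: 1, 2, 5, 10, 31, 62, 155, 310.
Test each divisor d:
146^1 ≡ 146
146^2 ≡ 168
146^5 ≡ 265
146^10 ≡ 250
146^31 ≡ 1
Hence ord(146) = 31.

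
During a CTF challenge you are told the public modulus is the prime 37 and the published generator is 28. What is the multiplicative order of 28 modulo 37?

18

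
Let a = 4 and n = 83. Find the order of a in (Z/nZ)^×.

ord(4) | φ(83) = 83 − 1 = 82 = 2 · 41.
Divisors of 82: 1, 2, 41, 82.
Check 4^d mod 83 for each divisor in increasing order:
4^1 ≡ 4 (mod 83)
4^2 ≡ 16 (mod 83)
4^41 ≡ 1 (mod 83) ✓
Therefore the multiplicative order of 4 modulo 83 is 41.

41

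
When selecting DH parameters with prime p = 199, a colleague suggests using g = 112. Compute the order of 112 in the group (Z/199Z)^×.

99

The order of 112 must divide φ(199) = 199 − 1 = 198 = 2 · 3^2 · 11.
Divisors of 198: 1, 2, 3, 6, 9, 11, 18, 22, 33, 66, 99, 198.
Compute 112^d (mod 199) for the divisors d until we hit 1:
112^1 ≡ 112 (mod 199)
112^2 ≡ 7 (mod 199)
112^3 ≡ 187 (mod 199)
112^6 ≡ 144 (mod 199)
112^9 ≡ 63 (mod 199)
112^11 ≡ 43 (mod 199)
112^18 ≡ 188 (mod 199)
112^22 ≡ 58 (mod 199)
112^33 ≡ 106 (mod 199)
112^66 ≡ 92 (mod 199)
112^99 ≡ 1 (mod 199) ✓
So ord_199(112) = 99.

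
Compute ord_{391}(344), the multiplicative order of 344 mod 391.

By Lagrange's theorem, ord_391(344) divides φ(391) = φ(17·23) = (17−1)·(23−1) = 16·22 = 352 = 2^5 · 11.
Divisors of 352: 1, 2, 4, 8, 11, 16, 22, 32, 44, 88, 176, 352.
Evaluate successive powers at the divisors of 352:
344^1 ≡ 344
344^2 ≡ 254
344^4 ≡ 1
Therefore the multiplicative order of 344 modulo 391 is 4.

4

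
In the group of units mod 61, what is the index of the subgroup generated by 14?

10

ord(14) | φ(61) = 61 − 1 = 60 = 2^2 · 3 · 5.
Divisors of 60: 1, 2, 3, 4, 5, 6, 10, 12, 15, 20, 30, 60.
Test each divisor d:
14^1 ≡ 14 (mod 61)
14^2 ≡ 13 (mod 61)
14^3 ≡ 60 (mod 61)
14^4 ≡ 47 (mod 61)
14^5 ≡ 48 (mod 61)
14^6 ≡ 1 (mod 61) ✓
So ord_61(14) = 6, hence |⟨14⟩| = 6.
The index is φ(61) / ord(14) = 60 / 6 = 10.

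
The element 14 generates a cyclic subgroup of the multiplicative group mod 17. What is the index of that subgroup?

1

The order of 14 must divide φ(17) = 17 − 1 = 16 = 2^4.
Divisors of 16: 1, 2, 4, 8, 16.
Compute 14^d (mod 17) for the divisors d until we hit 1:
14^1 ≡ 14
14^2 ≡ 9
14^4 ≡ 13
14^8 ≡ 16
14^16 ≡ 1
The order of 14 is 16, so the subgroup it generates has 16 elements.
[(Z/17Z)^× : ⟨14⟩] = 16/16 = 1.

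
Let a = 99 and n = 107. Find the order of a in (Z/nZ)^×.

By Lagrange's theorem, ord_107(99) divides φ(107) = 107 − 1 = 106 = 2 · 53.
Divisors of 106: 1, 2, 53, 106.
Evaluate successive powers at the divisors of 106:
99^1 ≡ 99 (mod 107)
99^2 ≡ 64 (mod 107)
99^53 ≡ 1 (mod 107) ✓
So ord_107(99) = 53.

53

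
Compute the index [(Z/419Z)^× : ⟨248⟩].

Since 248 ∈ (Z/419Z)^×, its order divides φ(419) = 419 − 1 = 418 = 2 · 11 · 19.
Divisors of 418: 1, 2, 11, 19, 22, 38, 209, 418.
Evaluate successive powers at the divisors of 418:
248^1 ≡ 248 (mod 419)
248^2 ≡ 330 (mod 419)
248^11 ≡ 215 (mod 419)
248^19 ≡ 1 (mod 419) ✓
The order of 248 is 19, so the subgroup it generates has 19 elements.
[(Z/419Z)^× : ⟨248⟩] = 418/19 = 22.

22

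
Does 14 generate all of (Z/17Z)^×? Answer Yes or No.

Yes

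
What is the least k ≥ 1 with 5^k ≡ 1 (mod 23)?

22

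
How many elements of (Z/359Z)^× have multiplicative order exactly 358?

178

φ(359) = 359 − 1 = 358 = 2 · 179.
In a cyclic group of order 358, there are φ(d) elements of order d for each divisor d of 358, and zero for non-divisors.
358 = 2 · 179 divides 358, and φ(358) = 178.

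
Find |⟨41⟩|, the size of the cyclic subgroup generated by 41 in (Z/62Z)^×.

15

The order of 41 must divide φ(62) = φ(2)·φ(31) = 1·30 = 30 = 2 · 3 · 5.
Divisors of 30: 1, 2, 3, 5, 6, 10, 15, 30.
Evaluate successive powers at the divisors of 30:
41^1 ≡ 41 (mod 62)
41^2 ≡ 7 (mod 62)
41^3 ≡ 39 (mod 62)
41^5 ≡ 25 (mod 62)
41^6 ≡ 33 (mod 62)
41^10 ≡ 5 (mod 62)
41^15 ≡ 1 (mod 62) ✓
Therefore the multiplicative order of 41 modulo 62 is 15.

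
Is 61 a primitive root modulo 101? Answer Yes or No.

φ(101) = 101 − 1 = 100 = 2^2 · 5^2.
An element g generates (Z/101Z)^× iff g^(100/q) ≢ 1 (mod 101) for each prime q ∈ {2, 5}.
61^50 ≡ 100 (mod 101)  [q = 2: ≢ 1 ✓]
61^20 ≡ 36 (mod 101)  [q = 5: ≢ 1 ✓]
Every test exponent gives a nontrivial residue, hence 61 generates the full group.

Yes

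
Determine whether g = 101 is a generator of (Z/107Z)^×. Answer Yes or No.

φ(107) = 107 − 1 = 106 = 2 · 53.
101 is a primitive root mod 107 iff 101^(φ(107)/q) ≢ 1 for every prime q | φ(107), i.e. q ∈ {2, 53}.
101^53 ≡ 1 (mod 107)  [q = 2: ≡ 1 ✗]
101^2 ≡ 36 (mod 107)  [q = 53: ≢ 1 ✓]
101^53 ≡ 1 shows ord(101) | 53, strictly less than φ(107); not a primitive root.

No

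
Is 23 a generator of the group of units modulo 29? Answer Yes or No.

No

φ(29) = 29 − 1 = 28 = 2^2 · 7.
Test 23^(28/q) mod 29 for each prime factor q of 28:
23^14 ≡ 1 (mod 29)  [q = 2: ≡ 1 ✗]
23^4 ≡ 20 (mod 29)  [q = 7: ≢ 1 ✓]
23^14 ≡ 1 shows ord(23) | 14, strictly less than φ(29); not a primitive root.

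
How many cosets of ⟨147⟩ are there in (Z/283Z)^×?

By Lagrange's theorem, ord_283(147) divides φ(283) = 283 − 1 = 282 = 2 · 3 · 47.
Divisors of 282: 1, 2, 3, 6, 47, 94, 141, 282.
Test each divisor d:
147^1 ≡ 147 (mod 283)
147^2 ≡ 101 (mod 283)
147^3 ≡ 131 (mod 283)
147^6 ≡ 181 (mod 283)
147^47 ≡ 45 (mod 283)
147^94 ≡ 44 (mod 283)
147^141 ≡ 282 (mod 283)
147^282 ≡ 1 (mod 283) ✓
So ord_283(147) = 282, hence |⟨147⟩| = 282.
Index = |(Z/283Z)^×| / |⟨147⟩| = 282 / 282 = 1.

1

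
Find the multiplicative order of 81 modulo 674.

The order of 81 must divide φ(674) = φ(2)·φ(337) = 1·336 = 336 = 2^4 · 3 · 7.
Divisors of 336: 1, 2, 3, 4, 6, 7, 8, 12, 14, 16, 21, 24, 28, 42, 48, 56, 84, 112, 168, 336.
Compute 81^d (mod 674) for the divisors d until we hit 1:
81^1 ≡ 81 (mod 674)
81^2 ≡ 495 (mod 674)
81^3 ≡ 329 (mod 674)
81^4 ≡ 363 (mod 674)
81^6 ≡ 401 (mod 674)
81^7 ≡ 129 (mod 674)
81^8 ≡ 339 (mod 674)
81^12 ≡ 389 (mod 674)
81^14 ≡ 465 (mod 674)
81^16 ≡ 341 (mod 674)
81^21 ≡ 673 (mod 674)
81^24 ≡ 345 (mod 674)
81^28 ≡ 545 (mod 674)
81^42 ≡ 1 (mod 674) ✓
So ord_674(81) = 42.

42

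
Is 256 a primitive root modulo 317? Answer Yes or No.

φ(317) = 317 − 1 = 316 = 2^2 · 79.
Test 256^(316/q) mod 317 for each prime factor q of 316:
256^158 ≡ 1 (mod 317)  [q = 2: ≡ 1 ✗]
256^4 ≡ 232 (mod 317)  [q = 79: ≢ 1 ✓]
The check at q = 2 fails, so 256 generates a proper subgroup.

No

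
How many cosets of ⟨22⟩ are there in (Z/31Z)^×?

1

ord(22) | φ(31) = 31 − 1 = 30 = 2 · 3 · 5.
Divisors of 30: 1, 2, 3, 5, 6, 10, 15, 30.
Check 22^d mod 31 for each divisor in increasing order:
22^1 ≡ 22 (mod 31)
22^2 ≡ 19 (mod 31)
22^3 ≡ 15 (mod 31)
22^5 ≡ 6 (mod 31)
22^6 ≡ 8 (mod 31)
22^10 ≡ 5 (mod 31)
22^15 ≡ 30 (mod 31)
22^30 ≡ 1 (mod 31) ✓
The order of 22 is 30, so the subgroup it generates has 30 elements.
[(Z/31Z)^× : ⟨22⟩] = 30/30 = 1.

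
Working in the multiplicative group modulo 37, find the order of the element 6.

4

The order of 6 must divide φ(37) = 37 − 1 = 36 = 2^2 · 3^2.
Divisors of 36: 1, 2, 3, 4, 6, 9, 12, 18, 36.
Test each divisor d:
6^1 ≡ 6
6^2 ≡ 36
6^3 ≡ 31
6^4 ≡ 1
So ord_37(6) = 4.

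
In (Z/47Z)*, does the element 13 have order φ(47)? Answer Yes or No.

φ(47) = 47 − 1 = 46 = 2 · 23.
Test 13^(46/q) mod 47 for each prime factor q of 46:
13^23 ≡ 46 (mod 47)  [q = 2: ≢ 1 ✓]
13^2 ≡ 28 (mod 47)  [q = 23: ≢ 1 ✓]
All checks pass, so 13 has order 46 and is a primitive root modulo 47.

Yes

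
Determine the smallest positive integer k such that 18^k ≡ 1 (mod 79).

By Lagrange's theorem, ord_79(18) divides φ(79) = 79 − 1 = 78 = 2 · 3 · 13.
Divisors of 78: 1, 2, 3, 6, 13, 26, 39, 78.
Check 18^d mod 79 for each divisor in increasing order:
18^1 ≡ 18 (mod 79)
18^2 ≡ 8 (mod 79)
18^3 ≡ 65 (mod 79)
18^6 ≡ 38 (mod 79)
18^13 ≡ 1 (mod 79) ✓
The smallest such exponent is 13, so the order of 18 is 13.

13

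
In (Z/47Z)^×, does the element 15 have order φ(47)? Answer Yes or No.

Yes

φ(47) = 47 − 1 = 46 = 2 · 23.
15 is a primitive root mod 47 iff 15^(φ(47)/q) ≢ 1 for every prime q | φ(47), i.e. q ∈ {2, 23}.
15^23 ≡ 46 (mod 47)  [q = 2: ≢ 1 ✓]
15^2 ≡ 37 (mod 47)  [q = 23: ≢ 1 ✓]
All checks pass, so 15 has order 46 and is a primitive root modulo 47.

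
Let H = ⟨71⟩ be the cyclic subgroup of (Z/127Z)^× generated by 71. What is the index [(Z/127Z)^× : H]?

ord(71) | φ(127) = 127 − 1 = 126 = 2 · 3^2 · 7.
Divisors of 126: 1, 2, 3, 6, 7, 9, 14, 18, 21, 42, 63, 126.
Test each divisor d:
71^1 ≡ 71
71^2 ≡ 88
71^3 ≡ 25
71^6 ≡ 117
71^7 ≡ 52
71^9 ≡ 4
71^14 ≡ 37
71^18 ≡ 16
71^21 ≡ 19
71^42 ≡ 107
71^63 ≡ 1
Thus |⟨71⟩| = ord(71) = 63.
The index is φ(127) / ord(71) = 126 / 63 = 2.

2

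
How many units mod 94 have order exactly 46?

φ(94) = φ(2)·φ(47) = 1·46 = 46 = 2 · 23.
Since (Z/94Z)^× is cyclic of order 46, the number of elements of order d is φ(d) when d | 46 and 0 otherwise.
46 = 2 · 23 divides 46, and φ(46) = 22.

22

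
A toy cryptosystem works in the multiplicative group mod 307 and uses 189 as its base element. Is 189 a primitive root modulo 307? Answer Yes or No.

φ(307) = 307 − 1 = 306 = 2 · 3^2 · 17.
Test 189^(306/q) mod 307 for each prime factor q of 306:
189^153 ≡ 306 (mod 307)  [q = 2: ≢ 1 ✓]
189^102 ≡ 17 (mod 307)  [q = 3: ≢ 1 ✓]
189^18 ≡ 114 (mod 307)  [q = 17: ≢ 1 ✓]
All checks pass, so 189 has order 306 and is a primitive root modulo 307.

Yes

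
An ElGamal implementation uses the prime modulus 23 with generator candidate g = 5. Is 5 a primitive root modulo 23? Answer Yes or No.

φ(23) = 23 − 1 = 22 = 2 · 11.
An element g generates (Z/23Z)^× iff g^(22/q) ≢ 1 (mod 23) for each prime q ∈ {2, 11}.
5^11 ≡ 22 (mod 23)  [q = 2: ≢ 1 ✓]
5^2 ≡ 2 (mod 23)  [q = 11: ≢ 1 ✓]
All checks pass, so 5 has order 22 and is a primitive root modulo 23.

Yes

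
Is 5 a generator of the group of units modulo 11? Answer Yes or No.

φ(11) = 11 − 1 = 10 = 2 · 5.
It suffices to check that the order of 5 is not a proper divisor of 10: compute 5^(10/q) for q ∈ {2, 5}.
5^5 ≡ 1 (mod 11)  [q = 2: ≡ 1 ✗]
5^2 ≡ 3 (mod 11)  [q = 5: ≢ 1 ✓]
The check at q = 2 fails, so 5 generates a proper subgroup.

No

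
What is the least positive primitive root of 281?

3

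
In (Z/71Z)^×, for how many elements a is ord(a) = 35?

24

φ(71) = 71 − 1 = 70 = 2 · 5 · 7.
(Z/71Z)^× is cyclic (|G| = 70); a cyclic group of order m has exactly φ(d) elements of each order d | m, and none otherwise.
35 = 5 · 7 divides 70, and φ(35) = 24.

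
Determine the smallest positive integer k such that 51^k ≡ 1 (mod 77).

By Lagrange's theorem, ord_77(51) divides φ(77) = φ(7·11) = (7−1)·(11−1) = 6·10 = 60 = 2^2 · 3 · 5.
Divisors of 60: 1, 2, 3, 4, 5, 6, 10, 12, 15, 20, 30, 60.
Check 51^d mod 77 for each divisor in increasing order:
51^1 ≡ 51
51^2 ≡ 60
51^3 ≡ 57
51^4 ≡ 58
51^5 ≡ 32
51^6 ≡ 15
51^10 ≡ 23
51^12 ≡ 71
51^15 ≡ 43
51^20 ≡ 67
51^30 ≡ 1
The smallest such exponent is 30, so the order of 51 is 30.

30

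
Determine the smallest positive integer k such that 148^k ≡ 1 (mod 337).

4

Since 148 ∈ (Z/337Z)^×, its order divides φ(337) = 337 − 1 = 336 = 2^4 · 3 · 7.
Divisors of 336: 1, 2, 3, 4, 6, 7, 8, 12, 14, 16, 21, 24, 28, 42, 48, 56, 84, 112, 168, 336.
Test each divisor d:
148^1 ≡ 148 (mod 337)
148^2 ≡ 336 (mod 337)
148^3 ≡ 189 (mod 337)
148^4 ≡ 1 (mod 337) ✓
Hence ord(148) = 4.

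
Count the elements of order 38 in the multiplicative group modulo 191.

φ(191) = 191 − 1 = 190 = 2 · 5 · 19.
In a cyclic group of order 190, there are φ(d) elements of order d for each divisor d of 190, and zero for non-divisors.
38 = 2 · 19 divides 190, and φ(38) = 18.

18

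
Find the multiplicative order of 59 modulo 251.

250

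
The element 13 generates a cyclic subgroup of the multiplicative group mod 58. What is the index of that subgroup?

2

Since 13 ∈ (Z/58Z)^×, its order divides φ(58) = φ(2)·φ(29) = 1·28 = 28 = 2^2 · 7.
Divisors of 28: 1, 2, 4, 7, 14, 28.
Check 13^d mod 58 for each divisor in increasing order:
13^1 ≡ 13
13^2 ≡ 53
13^4 ≡ 25
13^7 ≡ 57
13^14 ≡ 1
Thus |⟨13⟩| = ord(13) = 14.
[(Z/58Z)^× : ⟨13⟩] = 28/14 = 2.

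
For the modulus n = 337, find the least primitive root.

φ(337) = 337 − 1 = 336 = 2^4 · 3 · 7.
Test candidates g = 2, 3, … against the prime factors q ∈ {2, 3, 7} of φ(337): g is a generator iff g^(336/q) ≢ 1 for every such q.
g = 2: 2^168 ≡ 1 — hits 1, so not a primitive root.
g = 3: 3^168 ≡ 1 — hits 1, so not a primitive root.
g = 4: 4^168 ≡ 1 — hits 1, so not a primitive root.
g = 5: 5^168 ≡ 336; 5^112 ≡ 1 — hits 1, so not a primitive root.
g = 6: 6^168 ≡ 1 — hits 1, so not a primitive root.
g = 7: 7^168 ≡ 1 — hits 1, so not a primitive root.
g = 8: 8^168 ≡ 1 — hits 1, so not a primitive root.
g = 9: 9^168 ≡ 1 — hits 1, so not a primitive root.
g = 10: 10^168 ≡ 336; 10^112 ≡ 128; 10^48 ≡ 175 — none is 1, so 10 is a primitive root.
The smallest primitive root modulo 337 is 10.

10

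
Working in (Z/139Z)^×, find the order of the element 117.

69

By Lagrange's theorem, ord_139(117) divides φ(139) = 139 − 1 = 138 = 2 · 3 · 23.
Divisors of 138: 1, 2, 3, 6, 23, 46, 69, 138.
Compute 117^d (mod 139) for the divisors d until we hit 1:
117^1 ≡ 117 (mod 139)
117^2 ≡ 67 (mod 139)
117^3 ≡ 55 (mod 139)
117^6 ≡ 106 (mod 139)
117^23 ≡ 96 (mod 139)
117^46 ≡ 42 (mod 139)
117^69 ≡ 1 (mod 139) ✓
Hence ord(117) = 69.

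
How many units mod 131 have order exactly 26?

12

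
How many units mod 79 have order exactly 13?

φ(79) = 79 − 1 = 78 = 2 · 3 · 13.
Since (Z/79Z)^× is cyclic of order 78, the number of elements of order d is φ(d) when d | 78 and 0 otherwise.
13 | 78, and φ(13) = 13 − 1 = 12.

12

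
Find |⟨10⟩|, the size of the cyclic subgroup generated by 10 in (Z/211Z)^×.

The order of 10 must divide φ(211) = 211 − 1 = 210 = 2 · 3 · 5 · 7.
Divisors of 210: 1, 2, 3, 5, 6, 7, 10, 14, 15, 21, 30, 35, 42, 70, 105, 210.
Compute 10^d (mod 211) for the divisors d until we hit 1:
10^1 ≡ 10 (mod 211)
10^2 ≡ 100 (mod 211)
10^3 ≡ 156 (mod 211)
10^5 ≡ 197 (mod 211)
10^6 ≡ 71 (mod 211)
10^7 ≡ 77 (mod 211)
10^10 ≡ 196 (mod 211)
10^14 ≡ 21 (mod 211)
10^15 ≡ 210 (mod 211)
10^21 ≡ 140 (mod 211)
10^30 ≡ 1 (mod 211) ✓
So ord_211(10) = 30.

30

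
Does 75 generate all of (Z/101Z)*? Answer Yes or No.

Yes

φ(101) = 101 − 1 = 100 = 2^2 · 5^2.
Test 75^(100/q) mod 101 for each prime factor q of 100:
75^50 ≡ 100 (mod 101)  [q = 2: ≢ 1 ✓]
75^20 ≡ 36 (mod 101)  [q = 5: ≢ 1 ✓]
All checks pass, so 75 has order 100 and is a primitive root modulo 101.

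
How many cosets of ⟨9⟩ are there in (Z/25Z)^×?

2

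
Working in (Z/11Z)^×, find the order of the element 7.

10

By Lagrange's theorem, ord_11(7) divides φ(11) = 11 − 1 = 10 = 2 · 5.
Divisors of 10: 1, 2, 5, 10.
Test each divisor d:
7^1 ≡ 7 (mod 11)
7^2 ≡ 5 (mod 11)
7^5 ≡ 10 (mod 11)
7^10 ≡ 1 (mod 11) ✓
Hence ord(7) = 10.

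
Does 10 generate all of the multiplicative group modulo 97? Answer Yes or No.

Yes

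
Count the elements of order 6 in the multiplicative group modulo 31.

2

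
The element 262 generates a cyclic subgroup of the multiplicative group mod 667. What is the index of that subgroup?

The order of 262 must divide φ(667) = φ(23·29) = (23−1)·(29−1) = 22·28 = 616 = 2^3 · 7 · 11.
Divisors of 616: 1, 2, 4, 7, 8, 11, 14, 22, 28, 44, 56, 77, 88, 154, 308, 616.
Compute 262^d (mod 667) for the divisors d until we hit 1:
262^1 ≡ 262 (mod 667)
262^2 ≡ 610 (mod 667)
262^4 ≡ 581 (mod 667)
262^7 ≡ 349 (mod 667)
262^8 ≡ 59 (mod 667)
262^11 ≡ 1 (mod 667) ✓
The order of 262 is 11, so the subgroup it generates has 11 elements.
The index is φ(667) / ord(262) = 616 / 11 = 56.

56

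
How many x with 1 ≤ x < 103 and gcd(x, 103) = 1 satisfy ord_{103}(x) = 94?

φ(103) = 103 − 1 = 102 = 2 · 3 · 17.
Since (Z/103Z)^× is cyclic of order 102, the number of elements of order d is φ(d) when d | 102 and 0 otherwise.
Here 102 is not a multiple of 94, so there are no elements of order 94.

0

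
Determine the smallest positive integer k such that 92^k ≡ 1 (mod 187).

80

ord(92) | φ(187) = φ(11·17) = (11−1)·(17−1) = 10·16 = 160 = 2^5 · 5.
Divisors of 160: 1, 2, 4, 5, 8, 10, 16, 20, 32, 40, 80, 160.
Test each divisor d:
92^1 ≡ 92 (mod 187)
92^2 ≡ 49 (mod 187)
92^4 ≡ 157 (mod 187)
92^5 ≡ 45 (mod 187)
92^8 ≡ 152 (mod 187)
92^10 ≡ 155 (mod 187)
92^16 ≡ 103 (mod 187)
92^20 ≡ 89 (mod 187)
92^32 ≡ 137 (mod 187)
92^40 ≡ 67 (mod 187)
92^80 ≡ 1 (mod 187) ✓
So ord_187(92) = 80.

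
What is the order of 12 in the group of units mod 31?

By Lagrange's theorem, ord_31(12) divides φ(31) = 31 − 1 = 30 = 2 · 3 · 5.
Divisors of 30: 1, 2, 3, 5, 6, 10, 15, 30.
Evaluate successive powers at the divisors of 30:
12^1 ≡ 12 (mod 31)
12^2 ≡ 20 (mod 31)
12^3 ≡ 23 (mod 31)
12^5 ≡ 26 (mod 31)
12^6 ≡ 2 (mod 31)
12^10 ≡ 25 (mod 31)
12^15 ≡ 30 (mod 31)
12^30 ≡ 1 (mod 31) ✓
So ord_31(12) = 30.

30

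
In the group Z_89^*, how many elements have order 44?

20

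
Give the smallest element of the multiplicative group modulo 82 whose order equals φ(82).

7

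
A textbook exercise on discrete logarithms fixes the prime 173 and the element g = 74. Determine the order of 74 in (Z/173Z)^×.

172

ord(74) | φ(173) = 173 − 1 = 172 = 2^2 · 43.
Divisors of 172: 1, 2, 4, 43, 86, 172.
Test each divisor d:
74^1 ≡ 74 (mod 173)
74^2 ≡ 113 (mod 173)
74^4 ≡ 140 (mod 173)
74^43 ≡ 93 (mod 173)
74^86 ≡ 172 (mod 173)
74^172 ≡ 1 (mod 173) ✓
Hence ord(74) = 172.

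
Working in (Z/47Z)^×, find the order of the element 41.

46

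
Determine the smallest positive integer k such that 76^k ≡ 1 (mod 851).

By Lagrange's theorem, ord_851(76) divides φ(851) = φ(23·37) = (23−1)·(37−1) = 22·36 = 792 = 2^3 · 3^2 · 11.
Divisors of 792: 1, 2, 3, 4, 6, 8, 9, 11, 12, 18, 22, 24, 33, 36, 44, 66, 72, 88, 99, 132, 198, 264, 396, 792.
Compute 76^d (mod 851) for the divisors d until we hit 1:
76^1 ≡ 76 (mod 851)
76^2 ≡ 670 (mod 851)
76^3 ≡ 711 (mod 851)
76^4 ≡ 423 (mod 851)
76^6 ≡ 27 (mod 851)
76^8 ≡ 219 (mod 851)
76^9 ≡ 475 (mod 851)
76^11 ≡ 827 (mod 851)
76^12 ≡ 729 (mod 851)
76^18 ≡ 110 (mod 851)
76^22 ≡ 576 (mod 851)
76^24 ≡ 417 (mod 851)
76^33 ≡ 643 (mod 851)
76^36 ≡ 186 (mod 851)
76^44 ≡ 737 (mod 851)
76^66 ≡ 714 (mod 851)
76^72 ≡ 556 (mod 851)
76^88 ≡ 231 (mod 851)
76^99 ≡ 413 (mod 851)
76^132 ≡ 47 (mod 851)
76^198 ≡ 369 (mod 851)
76^264 ≡ 507 (mod 851)
76^396 ≡ 1 (mod 851) ✓
Hence ord(76) = 396.

396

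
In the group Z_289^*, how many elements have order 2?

1

φ(289) = φ(17^2) = 17·(17−1) = 272 = 2^4 · 17.
(Z/289Z)^× is cyclic (|G| = 272); a cyclic group of order m has exactly φ(d) elements of each order d | m, and none otherwise.
2 | 272, and φ(2) = 2 − 1 = 1.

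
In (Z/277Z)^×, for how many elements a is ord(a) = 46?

φ(277) = 277 − 1 = 276 = 2^2 · 3 · 23.
Since (Z/277Z)^× is cyclic of order 276, the number of elements of order d is φ(d) when d | 276 and 0 otherwise.
46 = 2 · 23 divides 276, and φ(46) = 22.

22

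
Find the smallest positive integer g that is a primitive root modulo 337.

10

φ(337) = 337 − 1 = 336 = 2^4 · 3 · 7.
g is a primitive root iff g^(336/q) ≢ 1 (mod 337) for each prime q ∈ {2, 3, 7}.
g = 2: 2^168 ≡ 1 — hits 1, so not a primitive root.
g = 3: 3^168 ≡ 1 — hits 1, so not a primitive root.
g = 4: 4^168 ≡ 1 — hits 1, so not a primitive root.
g = 5: 5^168 ≡ 336; 5^112 ≡ 1 — hits 1, so not a primitive root.
g = 6: 6^168 ≡ 1 — hits 1, so not a primitive root.
g = 7: 7^168 ≡ 1 — hits 1, so not a primitive root.
g = 8: 8^168 ≡ 1 — hits 1, so not a primitive root.
g = 9: 9^168 ≡ 1 — hits 1, so not a primitive root.
g = 10: 10^168 ≡ 336; 10^112 ≡ 128; 10^48 ≡ 175 — none is 1, so 10 is a primitive root.
The smallest primitive root modulo 337 is 10.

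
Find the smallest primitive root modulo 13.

2

φ(13) = 13 − 1 = 12 = 2^2 · 3.
g is a primitive root iff g^(12/q) ≢ 1 (mod 13) for each prime q ∈ {2, 3}.
g = 2: 2^6 ≡ 12; 2^4 ≡ 3 — none is 1, so 2 is a primitive root.
Hence the least primitive root of 13 is 2.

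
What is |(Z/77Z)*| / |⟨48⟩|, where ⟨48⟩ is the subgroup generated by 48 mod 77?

ord(48) | φ(77) = φ(7·11) = (7−1)·(11−1) = 6·10 = 60 = 2^2 · 3 · 5.
Divisors of 60: 1, 2, 3, 4, 5, 6, 10, 12, 15, 20, 30, 60.
Check 48^d mod 77 for each divisor in increasing order:
48^1 ≡ 48 (mod 77)
48^2 ≡ 71 (mod 77)
48^3 ≡ 20 (mod 77)
48^4 ≡ 36 (mod 77)
48^5 ≡ 34 (mod 77)
48^6 ≡ 15 (mod 77)
48^10 ≡ 1 (mod 77) ✓
The order of 48 is 10, so the subgroup it generates has 10 elements.
Index = |(Z/77Z)^×| / |⟨48⟩| = 60 / 10 = 6.

6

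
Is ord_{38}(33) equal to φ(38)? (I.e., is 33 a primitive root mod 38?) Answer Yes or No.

φ(38) = φ(2)·φ(19) = 1·18 = 18 = 2 · 3^2.
It suffices to check that the order of 33 is not a proper divisor of 18: compute 33^(18/q) for q ∈ {2, 3}.
33^9 ≡ 37 (mod 38)  [q = 2: ≢ 1 ✓]
33^6 ≡ 7 (mod 38)  [q = 3: ≢ 1 ✓]
All checks pass, so 33 has order 18 and is a primitive root modulo 38.

Yes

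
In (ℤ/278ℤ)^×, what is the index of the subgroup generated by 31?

2

The order of 31 must divide φ(278) = φ(2)·φ(139) = 1·138 = 138 = 2 · 3 · 23.
Divisors of 138: 1, 2, 3, 6, 23, 46, 69, 138.
Check 31^d mod 278 for each divisor in increasing order:
31^1 ≡ 31 (mod 278)
31^2 ≡ 127 (mod 278)
31^3 ≡ 45 (mod 278)
31^6 ≡ 79 (mod 278)
31^23 ≡ 235 (mod 278)
31^46 ≡ 181 (mod 278)
31^69 ≡ 1 (mod 278) ✓
Thus |⟨31⟩| = ord(31) = 69.
[(Z/278Z)^× : ⟨31⟩] = 138/69 = 2.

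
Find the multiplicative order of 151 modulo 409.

136

ord(151) | φ(409) = 409 − 1 = 408 = 2^3 · 3 · 17.
Divisors of 408: 1, 2, 3, 4, 6, 8, 12, 17, 24, 34, 51, 68, 102, 136, 204, 408.
Compute 151^d (mod 409) for the divisors d until we hit 1:
151^1 ≡ 151
151^2 ≡ 306
151^3 ≡ 398
151^4 ≡ 384
151^6 ≡ 121
151^8 ≡ 216
151^12 ≡ 326
151^17 ≡ 31
151^24 ≡ 345
151^34 ≡ 143
151^51 ≡ 343
151^68 ≡ 408
151^102 ≡ 266
151^136 ≡ 1
The smallest such exponent is 136, so the order of 151 is 136.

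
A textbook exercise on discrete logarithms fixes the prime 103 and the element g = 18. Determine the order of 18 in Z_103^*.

51

Since 18 ∈ (Z/103Z)^×, its order divides φ(103) = 103 − 1 = 102 = 2 · 3 · 17.
Divisors of 102: 1, 2, 3, 6, 17, 34, 51, 102.
Test each divisor d:
18^1 ≡ 18 (mod 103)
18^2 ≡ 15 (mod 103)
18^3 ≡ 64 (mod 103)
18^6 ≡ 79 (mod 103)
18^17 ≡ 56 (mod 103)
18^34 ≡ 46 (mod 103)
18^51 ≡ 1 (mod 103) ✓
Hence ord(18) = 51.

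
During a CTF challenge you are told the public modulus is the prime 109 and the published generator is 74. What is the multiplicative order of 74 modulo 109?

54

The order of 74 must divide φ(109) = 109 − 1 = 108 = 2^2 · 3^3.
Divisors of 108: 1, 2, 3, 4, 6, 9, 12, 18, 27, 36, 54, 108.
Compute 74^d (mod 109) for the divisors d until we hit 1:
74^1 ≡ 74 (mod 109)
74^2 ≡ 26 (mod 109)
74^3 ≡ 71 (mod 109)
74^4 ≡ 22 (mod 109)
74^6 ≡ 27 (mod 109)
74^9 ≡ 64 (mod 109)
74^12 ≡ 75 (mod 109)
74^18 ≡ 63 (mod 109)
74^27 ≡ 108 (mod 109)
74^36 ≡ 45 (mod 109)
74^54 ≡ 1 (mod 109) ✓
So ord_109(74) = 54.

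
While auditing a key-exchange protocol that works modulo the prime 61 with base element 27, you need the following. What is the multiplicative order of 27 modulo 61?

10

Since 27 ∈ (Z/61Z)^×, its order divides φ(61) = 61 − 1 = 60 = 2^2 · 3 · 5.
Divisors of 60: 1, 2, 3, 4, 5, 6, 10, 12, 15, 20, 30, 60.
Test each divisor d:
27^1 ≡ 27 (mod 61)
27^2 ≡ 58 (mod 61)
27^3 ≡ 41 (mod 61)
27^4 ≡ 9 (mod 61)
27^5 ≡ 60 (mod 61)
27^6 ≡ 34 (mod 61)
27^10 ≡ 1 (mod 61) ✓
Therefore the multiplicative order of 27 modulo 61 is 10.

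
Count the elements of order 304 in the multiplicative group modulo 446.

0

φ(446) = φ(2)·φ(223) = 1·222 = 222 = 2 · 3 · 37.
(Z/446Z)^× is cyclic (|G| = 222); a cyclic group of order m has exactly φ(d) elements of each order d | m, and none otherwise.
Here 222 is not a multiple of 304, so there are no elements of order 304.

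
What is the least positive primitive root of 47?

φ(47) = 47 − 1 = 46 = 2 · 23.
Test candidates g = 2, 3, … against the prime factors q ∈ {2, 23} of φ(47): g is a generator iff g^(46/q) ≢ 1 for every such q.
g = 2: 2^23 ≡ 1 — hits 1, so not a primitive root.
g = 3: 3^23 ≡ 1 — hits 1, so not a primitive root.
g = 4: 4^23 ≡ 1 — hits 1, so not a primitive root.
g = 5: 5^23 ≡ 46; 5^2 ≡ 25 — none is 1, so 5 is a primitive root.
The smallest primitive root modulo 47 is 5.

5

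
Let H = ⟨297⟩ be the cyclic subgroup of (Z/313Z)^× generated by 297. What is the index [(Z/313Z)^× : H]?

4

ord(297) | φ(313) = 313 − 1 = 312 = 2^3 · 3 · 13.
Divisors of 312: 1, 2, 3, 4, 6, 8, 12, 13, 24, 26, 39, 52, 78, 104, 156, 312.
Evaluate successive powers at the divisors of 312:
297^1 ≡ 297 (mod 313)
297^2 ≡ 256 (mod 313)
297^3 ≡ 286 (mod 313)
297^4 ≡ 119 (mod 313)
297^6 ≡ 103 (mod 313)
297^8 ≡ 76 (mod 313)
297^12 ≡ 280 (mod 313)
297^13 ≡ 215 (mod 313)
297^24 ≡ 150 (mod 313)
297^26 ≡ 214 (mod 313)
297^39 ≡ 312 (mod 313)
297^52 ≡ 98 (mod 313)
297^78 ≡ 1 (mod 313) ✓
Thus |⟨297⟩| = ord(297) = 78.
Index = |(Z/313Z)^×| / |⟨297⟩| = 312 / 78 = 4.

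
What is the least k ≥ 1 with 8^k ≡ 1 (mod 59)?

Since 8 ∈ (Z/59Z)^×, its order divides φ(59) = 59 − 1 = 58 = 2 · 29.
Divisors of 58: 1, 2, 29, 58.
Compute 8^d (mod 59) for the divisors d until we hit 1:
8^1 ≡ 8
8^2 ≡ 5
8^29 ≡ 58
8^58 ≡ 1
So ord_59(8) = 58.

58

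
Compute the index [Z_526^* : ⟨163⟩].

1

The order of 163 must divide φ(526) = φ(2)·φ(263) = 1·262 = 262 = 2 · 131.
Divisors of 262: 1, 2, 131, 262.
Evaluate successive powers at the divisors of 262:
163^1 ≡ 163 (mod 526)
163^2 ≡ 269 (mod 526)
163^131 ≡ 525 (mod 526)
163^262 ≡ 1 (mod 526) ✓
So ord_526(163) = 262, hence |⟨163⟩| = 262.
[(Z/526Z)^× : ⟨163⟩] = 262/262 = 1.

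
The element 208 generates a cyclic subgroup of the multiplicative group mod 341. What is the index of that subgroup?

10

The order of 208 must divide φ(341) = φ(11·31) = (11−1)·(31−1) = 10·30 = 300 = 2^2 · 3 · 5^2.
Divisors of 300: 1, 2, 3, 4, 5, 6, 10, 12, 15, 20, 25, 30, 50, 60, 75, 100, 150, 300.
Test each divisor d:
208^1 ≡ 208 (mod 341)
208^2 ≡ 298 (mod 341)
208^3 ≡ 263 (mod 341)
208^4 ≡ 144 (mod 341)
208^5 ≡ 285 (mod 341)
208^6 ≡ 287 (mod 341)
208^10 ≡ 67 (mod 341)
208^12 ≡ 188 (mod 341)
208^15 ≡ 340 (mod 341)
208^20 ≡ 56 (mod 341)
208^25 ≡ 274 (mod 341)
208^30 ≡ 1 (mod 341) ✓
Thus |⟨208⟩| = ord(208) = 30.
Index = |(Z/341Z)^×| / |⟨208⟩| = 300 / 30 = 10.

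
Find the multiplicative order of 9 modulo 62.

Since 9 ∈ (Z/62Z)^×, its order divides φ(62) = φ(2)·φ(31) = 1·30 = 30 = 2 · 3 · 5.
Divisors of 30: 1, 2, 3, 5, 6, 10, 15, 30.
Compute 9^d (mod 62) for the divisors d until we hit 1:
9^1 ≡ 9 (mod 62)
9^2 ≡ 19 (mod 62)
9^3 ≡ 47 (mod 62)
9^5 ≡ 25 (mod 62)
9^6 ≡ 39 (mod 62)
9^10 ≡ 5 (mod 62)
9^15 ≡ 1 (mod 62) ✓
So ord_62(9) = 15.

15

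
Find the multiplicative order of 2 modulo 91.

ord(2) | φ(91) = φ(7·13) = (7−1)·(13−1) = 6·12 = 72 = 2^3 · 3^2.
Divisors of 72: 1, 2, 3, 4, 6, 8, 9, 12, 18, 24, 36, 72.
Test each divisor d:
2^1 ≡ 2 (mod 91)
2^2 ≡ 4 (mod 91)
2^3 ≡ 8 (mod 91)
2^4 ≡ 16 (mod 91)
2^6 ≡ 64 (mod 91)
2^8 ≡ 74 (mod 91)
2^9 ≡ 57 (mod 91)
2^12 ≡ 1 (mod 91) ✓
The smallest such exponent is 12, so the order of 2 is 12.

12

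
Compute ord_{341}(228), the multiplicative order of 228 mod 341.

30

The order of 228 must divide φ(341) = φ(11·31) = (11−1)·(31−1) = 10·30 = 300 = 2^2 · 3 · 5^2.
Divisors of 300: 1, 2, 3, 4, 5, 6, 10, 12, 15, 20, 25, 30, 50, 60, 75, 100, 150, 300.
Test each divisor d:
228^1 ≡ 228 (mod 341)
228^2 ≡ 152 (mod 341)
228^3 ≡ 215 (mod 341)
228^4 ≡ 257 (mod 341)
228^5 ≡ 285 (mod 341)
228^6 ≡ 190 (mod 341)
228^10 ≡ 67 (mod 341)
228^12 ≡ 295 (mod 341)
228^15 ≡ 340 (mod 341)
228^20 ≡ 56 (mod 341)
228^25 ≡ 274 (mod 341)
228^30 ≡ 1 (mod 341) ✓
Hence ord(228) = 30.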